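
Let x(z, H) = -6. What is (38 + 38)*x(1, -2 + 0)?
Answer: -456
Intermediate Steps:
(38 + 38)*x(1, -2 + 0) = (38 + 38)*(-6) = 76*(-6) = -456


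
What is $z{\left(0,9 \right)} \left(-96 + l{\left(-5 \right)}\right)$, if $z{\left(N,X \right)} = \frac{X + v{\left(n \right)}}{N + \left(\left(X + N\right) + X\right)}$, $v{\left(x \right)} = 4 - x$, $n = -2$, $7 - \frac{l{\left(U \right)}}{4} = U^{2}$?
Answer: $-140$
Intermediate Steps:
$l{\left(U \right)} = 28 - 4 U^{2}$
$z{\left(N,X \right)} = \frac{6 + X}{2 N + 2 X}$ ($z{\left(N,X \right)} = \frac{X + \left(4 - -2\right)}{N + \left(\left(X + N\right) + X\right)} = \frac{X + \left(4 + 2\right)}{N + \left(\left(N + X\right) + X\right)} = \frac{X + 6}{N + \left(N + 2 X\right)} = \frac{6 + X}{2 N + 2 X}$)
$z{\left(0,9 \right)} \left(-96 + l{\left(-5 \right)}\right) = \frac{3 + \frac{1}{2} \cdot 9}{0 + 9} \left(-96 + \left(28 - 4 \left(-5\right)^{2}\right)\right) = \frac{3 + \frac{9}{2}}{9} \left(-96 + \left(28 - 100\right)\right) = \frac{1}{9} \cdot \frac{15}{2} \left(-96 + \left(28 - 100\right)\right) = \frac{5 \left(-96 - 72\right)}{6} = \frac{5}{6} \left(-168\right) = -140$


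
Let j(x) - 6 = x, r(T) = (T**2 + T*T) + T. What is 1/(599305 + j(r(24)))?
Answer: 1/600487 ≈ 1.6653e-6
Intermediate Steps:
r(T) = T + 2*T**2 (r(T) = (T**2 + T**2) + T = 2*T**2 + T = T + 2*T**2)
j(x) = 6 + x
1/(599305 + j(r(24))) = 1/(599305 + (6 + 24*(1 + 2*24))) = 1/(599305 + (6 + 24*(1 + 48))) = 1/(599305 + (6 + 24*49)) = 1/(599305 + (6 + 1176)) = 1/(599305 + 1182) = 1/600487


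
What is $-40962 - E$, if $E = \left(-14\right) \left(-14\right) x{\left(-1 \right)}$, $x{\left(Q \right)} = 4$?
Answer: $-41746$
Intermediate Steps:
$E = 784$ ($E = \left(-14\right) \left(-14\right) 4 = 196 \cdot 4 = 784$)
$-40962 - E = -40962 - 784 = -41746$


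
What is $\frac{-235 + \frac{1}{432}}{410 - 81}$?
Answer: $- \frac{101519}{142128} \approx -0.71428$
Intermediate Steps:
$\frac{-235 + \frac{1}{432}}{410 - 81} = \frac{-235 + \frac{1}{432}}{329} = \left(- \frac{101519}{432}\right) \frac{1}{329} = - \frac{101519}{142128}$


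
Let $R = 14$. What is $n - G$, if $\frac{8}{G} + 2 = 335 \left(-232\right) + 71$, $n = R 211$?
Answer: $\frac{229381062}{77651} \approx 2954.0$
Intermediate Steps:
$n = 2954$ ($n = 14 \cdot 211 = 2954$)
$G = - \frac{8}{77651}$ ($G = \frac{8}{-2 + \left(335 \left(-232\right) + 71\right)} = \frac{8}{-2 + \left(-77720 + 71\right)} = \frac{8}{-2 - 77649} = \frac{8}{-77651} = 8 \left(- \frac{1}{77651}\right) = - \frac{8}{77651} \approx -0.00010303$)
$n - G = 2954 - - \frac{8}{77651} = 2954 + \frac{8}{77651} = \frac{229381062}{77651}$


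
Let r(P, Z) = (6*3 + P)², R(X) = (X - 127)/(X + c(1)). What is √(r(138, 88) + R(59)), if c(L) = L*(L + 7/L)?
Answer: 2*√27309937/67 ≈ 156.00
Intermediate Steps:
R(X) = (-127 + X)/(8 + X) (R(X) = (X - 127)/(X + (7 + 1²)) = (-127 + X)/(X + (7 + 1)) = (-127 + X)/(X + 8) = (-127 + X)/(8 + X))
r(P, Z) = (18 + P)²
√(r(138, 88) + R(59)) = √((18 + 138)² + (-127 + 59)/(8 + 59)) = √(156² - 68/67) = √(24336 + (1/67)*(-68)) = √(24336 - 68/67) = √(1630444/67) = 2*√27309937/67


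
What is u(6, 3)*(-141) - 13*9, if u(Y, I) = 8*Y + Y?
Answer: -7731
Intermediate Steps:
u(Y, I) = 9*Y
u(6, 3)*(-141) - 13*9 = (9*6)*(-141) - 13*9 = 54*(-141) - 117 = -7614 - 117 = -7731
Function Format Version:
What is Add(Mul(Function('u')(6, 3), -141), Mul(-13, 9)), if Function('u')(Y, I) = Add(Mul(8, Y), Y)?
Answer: -7731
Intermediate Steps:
Function('u')(Y, I) = Mul(9, Y)
Add(Mul(Function('u')(6, 3), -141), Mul(-13, 9)) = Add(Mul(Mul(9, 6), -141), Mul(-13, 9)) = Add(Mul(54, -141), -117) = Add(-7614, -117) = -7731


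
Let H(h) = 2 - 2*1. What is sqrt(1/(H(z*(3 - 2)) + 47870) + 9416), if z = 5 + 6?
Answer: sqrt(21577111498270)/47870 ≈ 97.036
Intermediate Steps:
z = 11
H(h) = 0 (H(h) = 2 - 2 = 0)
sqrt(1/(H(z*(3 - 2)) + 47870) + 9416) = sqrt(1/(0 + 47870) + 9416) = sqrt(1/47870 + 9416) = sqrt(450743921/47870) = sqrt(21577111498270)/47870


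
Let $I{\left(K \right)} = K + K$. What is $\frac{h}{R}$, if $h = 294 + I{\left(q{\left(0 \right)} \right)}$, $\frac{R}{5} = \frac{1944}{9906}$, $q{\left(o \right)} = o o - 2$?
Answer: $\frac{47879}{162} \approx 295.55$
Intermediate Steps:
$q{\left(o \right)} = -2 + o^{2}$ ($q{\left(o \right)} = o^{2} - 2 = -2 + o^{2}$)
$I{\left(K \right)} = 2 K$
$R = \frac{1620}{1651}$ ($R = 5 \cdot \frac{1944}{9906} = 5 \cdot 1944 \cdot \frac{1}{9906} = 5 \cdot \frac{324}{1651} = \frac{1620}{1651} \approx 0.98122$)
$h = 290$ ($h = 294 + 2 \left(-2 + 0^{2}\right) = 294 + 2 \left(-2 + 0\right) = 294 + 2 \left(-2\right) = 294 - 4 = 290$)
$\frac{h}{R} = \frac{290}{\frac{1620}{1651}} = 290 \cdot \frac{1651}{1620} = \frac{47879}{162}$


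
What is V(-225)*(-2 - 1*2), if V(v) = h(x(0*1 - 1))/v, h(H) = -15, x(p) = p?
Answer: -4/15 ≈ -0.26667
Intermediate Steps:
V(v) = -15/v
V(-225)*(-2 - 1*2) = (-15/(-225))*(-2 - 1*2) = (-15*(-1/225))*(-2 - 2) = (1/15)*(-4) = -4/15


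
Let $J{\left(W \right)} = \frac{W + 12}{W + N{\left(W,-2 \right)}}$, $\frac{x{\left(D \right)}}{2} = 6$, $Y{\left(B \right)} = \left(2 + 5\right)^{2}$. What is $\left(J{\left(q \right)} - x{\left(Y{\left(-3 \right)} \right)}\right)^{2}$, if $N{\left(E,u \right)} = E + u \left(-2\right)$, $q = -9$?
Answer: $\frac{29241}{196} \approx 149.19$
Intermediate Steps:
$N{\left(E,u \right)} = E - 2 u$
$Y{\left(B \right)} = 49$ ($Y{\left(B \right)} = 7^{2} = 49$)
$x{\left(D \right)} = 12$ ($x{\left(D \right)} = 2 \cdot 6 = 12$)
$J{\left(W \right)} = \frac{12 + W}{4 + 2 W}$ ($J{\left(W \right)} = \frac{W + 12}{W + \left(W - -4\right)} = \frac{12 + W}{W + \left(W + 4\right)} = \frac{12 + W}{W + \left(4 + W\right)} = \frac{12 + W}{4 + 2 W}$)
$\left(J{\left(q \right)} - x{\left(Y{\left(-3 \right)} \right)}\right)^{2} = \left(\frac{12 - 9}{2 \left(2 - 9\right)} - 12\right)^{2} = \left(\frac{1}{2} \frac{1}{-7} \cdot 3 - 12\right)^{2} = \left(\frac{1}{2} \left(- \frac{1}{7}\right) 3 - 12\right)^{2} = \left(- \frac{3}{14} - 12\right)^{2} = \left(- \frac{171}{14}\right)^{2} = \frac{29241}{196}$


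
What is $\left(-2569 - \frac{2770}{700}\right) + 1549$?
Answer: $- \frac{71677}{70} \approx -1024.0$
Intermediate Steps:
$\left(-2569 - \frac{2770}{700}\right) + 1549 = \left(-2569 - \frac{277}{70}\right) + 1549 = - \frac{180107}{70} + 1549 = - \frac{71677}{70}$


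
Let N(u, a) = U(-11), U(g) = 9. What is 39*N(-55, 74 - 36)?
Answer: 351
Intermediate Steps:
N(u, a) = 9
39*N(-55, 74 - 36) = 39*9 = 351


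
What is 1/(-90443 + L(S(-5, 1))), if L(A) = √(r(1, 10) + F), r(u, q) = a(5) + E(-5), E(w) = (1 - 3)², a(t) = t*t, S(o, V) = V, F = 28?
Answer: -90443/8179936192 - √57/8179936192 ≈ -1.1058e-5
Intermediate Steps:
a(t) = t²
E(w) = 4 (E(w) = (-2)² = 4)
r(u, q) = 29 (r(u, q) = 5² + 4 = 25 + 4 = 29)
L(A) = √57 (L(A) = √(29 + 28) = √57)
1/(-90443 + L(S(-5, 1))) = 1/(-90443 + √57)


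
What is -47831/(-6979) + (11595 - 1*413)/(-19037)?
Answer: 118931367/18979889 ≈ 6.2662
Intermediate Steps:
-47831/(-6979) + (11595 - 1*413)/(-19037) = -47831*(-1/6979) + (11595 - 413)*(-1/19037) = 6833/997 + 11182*(-1/19037) = 6833/997 - 11182/19037 = 118931367/18979889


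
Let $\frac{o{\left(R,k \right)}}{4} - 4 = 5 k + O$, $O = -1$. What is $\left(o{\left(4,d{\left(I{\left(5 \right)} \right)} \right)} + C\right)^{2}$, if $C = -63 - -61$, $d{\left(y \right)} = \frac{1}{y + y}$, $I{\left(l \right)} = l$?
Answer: $144$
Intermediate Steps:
$d{\left(y \right)} = \frac{1}{2 y}$
$o{\left(R,k \right)} = 12 + 20 k$ ($o{\left(R,k \right)} = 16 + 4 \left(5 k - 1\right) = 16 + 4 \left(-1 + 5 k\right) = 16 + \left(-4 + 20 k\right) = 12 + 20 k$)
$C = -2$ ($C = -63 + 61 = -2$)
$\left(o{\left(4,d{\left(I{\left(5 \right)} \right)} \right)} + C\right)^{2} = \left(\left(12 + 20 \frac{1}{2 \cdot 5}\right) - 2\right)^{2} = \left(\left(12 + 20 \cdot \frac{1}{2} \cdot \frac{1}{5}\right) - 2\right)^{2} = \left(\left(12 + 20 \cdot \frac{1}{10}\right) - 2\right)^{2} = \left(\left(12 + 2\right) - 2\right)^{2} = \left(14 - 2\right)^{2} = 12^{2} = 144$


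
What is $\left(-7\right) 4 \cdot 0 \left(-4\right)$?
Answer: $0$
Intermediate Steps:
$\left(-7\right) 4 \cdot 0 \left(-4\right) = \left(-28\right) 0 \left(-4\right) = 0 \left(-4\right) = 0$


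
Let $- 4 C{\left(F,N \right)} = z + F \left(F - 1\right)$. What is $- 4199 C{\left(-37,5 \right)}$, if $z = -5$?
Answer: $\frac{5882799}{4} \approx 1.4707 \cdot 10^{6}$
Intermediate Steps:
$C{\left(F,N \right)} = \frac{5}{4} - \frac{F \left(-1 + F\right)}{4}$ ($C{\left(F,N \right)} = - \frac{-5 + F \left(F - 1\right)}{4} = - \frac{-5 + F \left(-1 + F\right)}{4} = \frac{5}{4} - \frac{F \left(-1 + F\right)}{4}$)
$- 4199 C{\left(-37,5 \right)} = - 4199 \left(\frac{5}{4} - \frac{\left(-37\right)^{2}}{4} + \frac{1}{4} \left(-37\right)\right) = - 4199 \left(\frac{5}{4} - \frac{1369}{4} - \frac{37}{4}\right) = \left(-4199\right) \left(- \frac{1401}{4}\right) = \frac{5882799}{4}$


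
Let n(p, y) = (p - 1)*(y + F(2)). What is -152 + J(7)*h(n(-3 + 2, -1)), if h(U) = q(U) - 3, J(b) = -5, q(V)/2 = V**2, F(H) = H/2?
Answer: -137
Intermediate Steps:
F(H) = H/2 (F(H) = H*(1/2) = H/2)
n(p, y) = (1 + y)*(-1 + p) (n(p, y) = (p - 1)*(y + (1/2)*2) = (-1 + p)*(y + 1) = (-1 + p)*(1 + y) = (1 + y)*(-1 + p))
q(V) = 2*V**2
h(U) = -3 + 2*U**2 (h(U) = 2*U**2 - 3 = -3 + 2*U**2)
-152 + J(7)*h(n(-3 + 2, -1)) = -152 - 5*(-3 + 2*(-1 + (-3 + 2) - 1*(-1) + (-3 + 2)*(-1))**2) = -152 - 5*(-3 + 2*(-1 - 1 + 1 - 1*(-1))**2) = -152 - 5*(-3 + 2*(-1 - 1 + 1 + 1)**2) = -152 - 5*(-3 + 2*0**2) = -152 - 5*(-3 + 2*0) = -152 - 5*(-3 + 0) = -152 - 5*(-3) = -152 + 15 = -137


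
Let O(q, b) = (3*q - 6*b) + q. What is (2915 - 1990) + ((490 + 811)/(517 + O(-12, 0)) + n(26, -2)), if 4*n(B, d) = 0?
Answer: 435126/469 ≈ 927.77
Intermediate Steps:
n(B, d) = 0 (n(B, d) = (1/4)*0 = 0)
O(q, b) = -6*b + 4*q (O(q, b) = (-6*b + 3*q) + q = -6*b + 4*q)
(2915 - 1990) + ((490 + 811)/(517 + O(-12, 0)) + n(26, -2)) = (2915 - 1990) + ((490 + 811)/(517 + (-6*0 + 4*(-12))) + 0) = 925 + (1301/(517 + (0 - 48)) + 0) = 925 + (1301/(517 - 48) + 0) = 925 + (1301/469 + 0) = 925 + 1301/469 = 435126/469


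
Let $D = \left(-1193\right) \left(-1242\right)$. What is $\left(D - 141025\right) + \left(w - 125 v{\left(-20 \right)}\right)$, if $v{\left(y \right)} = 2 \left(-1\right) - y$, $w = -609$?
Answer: $1337822$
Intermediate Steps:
$v{\left(y \right)} = -2 - y$
$D = 1481706$
$\left(D - 141025\right) + \left(w - 125 v{\left(-20 \right)}\right) = \left(1481706 - 141025\right) - \left(609 + 125 \left(-2 - -20\right)\right) = 1340681 - \left(609 + 125 \left(-2 + 20\right)\right) = 1340681 - 2859 = 1337822$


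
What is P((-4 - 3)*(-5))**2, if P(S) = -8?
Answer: 64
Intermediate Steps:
P((-4 - 3)*(-5))**2 = (-8)**2 = 64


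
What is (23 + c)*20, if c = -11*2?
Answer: 20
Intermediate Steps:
c = -22
(23 + c)*20 = (23 - 22)*20 = 1*20 = 20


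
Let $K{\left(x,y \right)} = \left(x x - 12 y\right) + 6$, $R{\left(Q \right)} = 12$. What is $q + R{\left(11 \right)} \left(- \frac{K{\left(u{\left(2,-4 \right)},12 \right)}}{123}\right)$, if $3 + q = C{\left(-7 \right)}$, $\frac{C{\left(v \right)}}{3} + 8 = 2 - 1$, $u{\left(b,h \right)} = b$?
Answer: $- \frac{448}{41} \approx -10.927$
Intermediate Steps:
$K{\left(x,y \right)} = 6 + x^{2} - 12 y$ ($K{\left(x,y \right)} = \left(x^{2} - 12 y\right) + 6 = 6 + x^{2} - 12 y$)
$C{\left(v \right)} = -21$ ($C{\left(v \right)} = -24 + 3 \left(2 - 1\right) = -24 + 3 \cdot 1 = -24 + 3 = -21$)
$q = -24$ ($q = -3 - 21 = -24$)
$q + R{\left(11 \right)} \left(- \frac{K{\left(u{\left(2,-4 \right)},12 \right)}}{123}\right) = -24 + 12 \left(- \frac{6 + 2^{2} - 144}{123}\right) = -24 + 12 \left(- \frac{6 + 4 - 144}{123}\right) = -24 + 12 \left(- \frac{-134}{123}\right) = -24 + 12 \left(\left(-1\right) \left(- \frac{134}{123}\right)\right) = -24 + 12 \cdot \frac{134}{123} = -24 + \frac{536}{41} = - \frac{448}{41}$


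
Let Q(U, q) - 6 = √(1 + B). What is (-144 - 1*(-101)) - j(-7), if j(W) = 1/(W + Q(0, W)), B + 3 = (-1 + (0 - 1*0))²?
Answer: -85/2 + I/2 ≈ -42.5 + 0.5*I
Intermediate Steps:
B = -2 (B = -3 + (-1 + (0 - 1*0))² = -3 + (-1 + (0 + 0))² = -3 + (-1 + 0)² = -3 + (-1)² = -3 + 1 = -2)
Q(U, q) = 6 + I (Q(U, q) = 6 + √(1 - 2) = 6 + √(-1) = 6 + I)
j(W) = 1/(6 + I + W) (j(W) = 1/(W + (6 + I)) = 1/(6 + I + W))
(-144 - 1*(-101)) - j(-7) = (-144 - 1*(-101)) - 1/(6 + I - 7) = (-144 + 101) - 1/(-1 + I) = -43 - (-1 - I)/2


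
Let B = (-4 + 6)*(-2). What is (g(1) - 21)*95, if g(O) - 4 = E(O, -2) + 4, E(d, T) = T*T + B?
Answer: -1235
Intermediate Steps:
B = -4 (B = 2*(-2) = -4)
E(d, T) = -4 + T**2 (E(d, T) = T*T - 4 = T**2 - 4 = -4 + T**2)
g(O) = 8 (g(O) = 4 + ((-4 + (-2)**2) + 4) = 4 + ((-4 + 4) + 4) = 4 + (0 + 4) = 4 + 4 = 8)
(g(1) - 21)*95 = (8 - 21)*95 = -13*95 = -1235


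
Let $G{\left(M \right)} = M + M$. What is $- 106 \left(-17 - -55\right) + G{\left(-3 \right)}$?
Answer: $-4034$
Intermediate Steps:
$G{\left(M \right)} = 2 M$
$- 106 \left(-17 - -55\right) + G{\left(-3 \right)} = - 106 \left(-17 - -55\right) + 2 \left(-3\right) = - 106 \left(-17 + 55\right) - 6 = \left(-106\right) 38 - 6 = -4028 - 6 = -4034$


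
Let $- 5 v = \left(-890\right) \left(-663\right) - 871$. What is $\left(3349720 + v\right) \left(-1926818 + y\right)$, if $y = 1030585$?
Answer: $- \frac{14482588436433}{5} \approx -2.8965 \cdot 10^{12}$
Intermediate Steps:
$v = - \frac{589199}{5}$ ($v = - \frac{\left(-890\right) \left(-663\right) - 871}{5} = - \frac{590070 - 871}{5} = \left(- \frac{1}{5}\right) 589199 = - \frac{589199}{5} \approx -1.1784 \cdot 10^{5}$)
$\left(3349720 + v\right) \left(-1926818 + y\right) = \left(3349720 - \frac{589199}{5}\right) \left(-1926818 + 1030585\right) = \frac{16159401}{5} \left(-896233\right) = - \frac{14482588436433}{5}$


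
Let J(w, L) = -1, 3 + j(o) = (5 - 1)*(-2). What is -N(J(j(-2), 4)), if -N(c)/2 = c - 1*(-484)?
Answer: 966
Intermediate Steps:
j(o) = -11 (j(o) = -3 + (5 - 1)*(-2) = -3 + 4*(-2) = -3 - 8 = -11)
N(c) = -968 - 2*c (N(c) = -2*(c - 1*(-484)) = -2*(c + 484) = -2*(484 + c) = -968 - 2*c)
-N(J(j(-2), 4)) = -(-968 - 2*(-1)) = -(-968 + 2) = -1*(-966) = 966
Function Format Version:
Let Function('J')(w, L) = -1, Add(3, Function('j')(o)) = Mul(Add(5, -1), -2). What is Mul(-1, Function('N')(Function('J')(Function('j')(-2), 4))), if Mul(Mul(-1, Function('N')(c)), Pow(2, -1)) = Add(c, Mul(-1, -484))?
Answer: 966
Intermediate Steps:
Function('j')(o) = -11 (Function('j')(o) = Add(-3, Mul(Add(5, -1), -2)) = Add(-3, Mul(4, -2)) = Add(-3, -8) = -11)
Function('N')(c) = Add(-968, Mul(-2, c)) (Function('N')(c) = Mul(-2, Add(c, Mul(-1, -484))) = Mul(-2, Add(c, 484)) = Mul(-2, Add(484, c)) = Add(-968, Mul(-2, c)))
Mul(-1, Function('N')(Function('J')(Function('j')(-2), 4))) = Mul(-1, Add(-968, Mul(-2, -1))) = Mul(-1, Add(-968, 2)) = Mul(-1, -966) = 966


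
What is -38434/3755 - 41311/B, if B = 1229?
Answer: -202358191/4614895 ≈ -43.849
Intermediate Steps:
-38434/3755 - 41311/B = -38434/3755 - 41311/1229 = -202358191/4614895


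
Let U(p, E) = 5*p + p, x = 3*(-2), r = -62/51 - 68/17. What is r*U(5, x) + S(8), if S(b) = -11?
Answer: -2847/17 ≈ -167.47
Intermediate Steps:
r = -266/51 (r = -62*1/51 - 68*1/17 = -62/51 - 4 = -266/51 ≈ -5.2157)
x = -6
U(p, E) = 6*p
r*U(5, x) + S(8) = -532*5/17 - 11 = -266/51*30 - 11 = -2660/17 - 11 = -2847/17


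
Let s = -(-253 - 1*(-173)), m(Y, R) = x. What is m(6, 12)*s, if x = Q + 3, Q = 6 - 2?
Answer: 560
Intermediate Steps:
Q = 4
x = 7 (x = 4 + 3 = 7)
m(Y, R) = 7
s = 80 (s = -(-253 + 173) = -1*(-80) = 80)
m(6, 12)*s = 7*80 = 560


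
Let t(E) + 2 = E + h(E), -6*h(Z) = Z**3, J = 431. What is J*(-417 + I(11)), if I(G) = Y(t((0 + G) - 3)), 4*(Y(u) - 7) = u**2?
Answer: 4513001/9 ≈ 5.0144e+5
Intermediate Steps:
h(Z) = -Z**3/6
t(E) = -2 + E - E**3/6 (t(E) = -2 + (E - E**3/6) = -2 + E - E**3/6)
Y(u) = 7 + u**2/4
I(G) = 7 + (-5 + G - (-3 + G)**3/6)**2/4 (I(G) = 7 + (-2 + ((0 + G) - 3) - ((0 + G) - 3)**3/6)**2/4 = 7 + (-2 + (G - 3) - (G - 3)**3/6)**2/4 = 7 + (-2 + (-3 + G) - (-3 + G)**3/6)**2/4 = 7 + (-5 + G - (-3 + G)**3/6)**2/4)
J*(-417 + I(11)) = 431*(-417 + (7 + (30 + (-3 + 11)**3 - 6*11)**2/144)) = 431*(-417 + (7 + (30 + 8**3 - 66)**2/144)) = 431*(-417 + (7 + (30 + 512 - 66)**2/144)) = 431*(-417 + (7 + (1/144)*476**2)) = 431*(-417 + (7 + (1/144)*226576)) = 431*(-417 + (7 + 14161/9)) = 431*(-417 + 14224/9) = 431*(10471/9) = 4513001/9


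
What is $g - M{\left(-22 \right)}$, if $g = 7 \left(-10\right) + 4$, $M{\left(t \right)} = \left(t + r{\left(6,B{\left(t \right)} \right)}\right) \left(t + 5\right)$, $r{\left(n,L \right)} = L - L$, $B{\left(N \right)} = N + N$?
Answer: $-440$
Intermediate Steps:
$B{\left(N \right)} = 2 N$
$r{\left(n,L \right)} = 0$
$M{\left(t \right)} = t \left(5 + t\right)$ ($M{\left(t \right)} = \left(t + 0\right) \left(t + 5\right) = t \left(5 + t\right)$)
$g = -66$ ($g = -70 + 4 = -66$)
$g - M{\left(-22 \right)} = -66 - - 22 \left(5 - 22\right) = -66 - \left(-22\right) \left(-17\right) = -66 - 374 = -440$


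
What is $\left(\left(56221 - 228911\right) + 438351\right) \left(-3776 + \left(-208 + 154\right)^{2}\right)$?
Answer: $-228468460$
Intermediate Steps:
$\left(\left(56221 - 228911\right) + 438351\right) \left(-3776 + \left(-208 + 154\right)^{2}\right) = \left(\left(56221 - 228911\right) + 438351\right) \left(-3776 + \left(-54\right)^{2}\right) = \left(-172690 + 438351\right) \left(-3776 + 2916\right) = 265661 \left(-860\right) = -228468460$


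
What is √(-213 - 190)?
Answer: I*√403 ≈ 20.075*I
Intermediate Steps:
√(-213 - 190) = √(-403) = I*√403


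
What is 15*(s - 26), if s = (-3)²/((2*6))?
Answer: -1515/4 ≈ -378.75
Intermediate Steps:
s = ¾ (s = 9/12 = 9*(1/12) = ¾ ≈ 0.75000)
15*(s - 26) = 15*(¾ - 26) = 15*(-101/4) = -1515/4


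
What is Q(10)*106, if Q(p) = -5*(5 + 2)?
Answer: -3710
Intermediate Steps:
Q(p) = -35 (Q(p) = -5*7 = -35)
Q(10)*106 = -35*106 = -3710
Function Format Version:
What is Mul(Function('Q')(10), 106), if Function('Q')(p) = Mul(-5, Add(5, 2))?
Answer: -3710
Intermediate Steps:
Function('Q')(p) = -35 (Function('Q')(p) = Mul(-5, 7) = -35)
Mul(Function('Q')(10), 106) = Mul(-35, 106) = -3710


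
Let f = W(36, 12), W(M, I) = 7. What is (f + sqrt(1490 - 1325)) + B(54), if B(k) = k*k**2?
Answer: 157471 + sqrt(165) ≈ 1.5748e+5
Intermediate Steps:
B(k) = k**3
f = 7
(f + sqrt(1490 - 1325)) + B(54) = (7 + sqrt(1490 - 1325)) + 54**3 = (7 + sqrt(165)) + 157464 = 157471 + sqrt(165)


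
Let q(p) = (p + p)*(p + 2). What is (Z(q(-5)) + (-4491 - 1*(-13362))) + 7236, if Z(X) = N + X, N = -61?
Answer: 16076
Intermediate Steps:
q(p) = 2*p*(2 + p) (q(p) = (2*p)*(2 + p) = 2*p*(2 + p))
Z(X) = -61 + X
(Z(q(-5)) + (-4491 - 1*(-13362))) + 7236 = ((-61 + 2*(-5)*(2 - 5)) + (-4491 - 1*(-13362))) + 7236 = ((-61 + 2*(-5)*(-3)) + (-4491 + 13362)) + 7236 = ((-61 + 30) + 8871) + 7236 = (-31 + 8871) + 7236 = 8840 + 7236 = 16076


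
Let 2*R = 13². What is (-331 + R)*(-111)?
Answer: 54723/2 ≈ 27362.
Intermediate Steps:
R = 169/2 (R = (½)*13² = (½)*169 = 169/2 ≈ 84.500)
(-331 + R)*(-111) = (-331 + 169/2)*(-111) = -493/2*(-111) = 54723/2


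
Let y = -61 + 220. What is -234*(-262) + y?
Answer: 61467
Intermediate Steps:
y = 159
-234*(-262) + y = -234*(-262) + 159 = 61308 + 159 = 61467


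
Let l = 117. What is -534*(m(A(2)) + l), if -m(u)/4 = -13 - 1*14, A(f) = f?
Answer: -120150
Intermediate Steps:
m(u) = 108 (m(u) = -4*(-13 - 1*14) = -4*(-13 - 14) = -4*(-27) = 108)
-534*(m(A(2)) + l) = -534*(108 + 117) = -534*225 = -120150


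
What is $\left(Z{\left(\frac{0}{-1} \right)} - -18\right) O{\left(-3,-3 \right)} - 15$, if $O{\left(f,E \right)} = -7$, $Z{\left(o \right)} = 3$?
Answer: $-162$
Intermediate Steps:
$\left(Z{\left(\frac{0}{-1} \right)} - -18\right) O{\left(-3,-3 \right)} - 15 = \left(3 - -18\right) \left(-7\right) - 15 = \left(3 + 18\right) \left(-7\right) - 15 = 21 \left(-7\right) - 15 = -147 - 15 = -162$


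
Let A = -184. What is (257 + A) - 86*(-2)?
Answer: 245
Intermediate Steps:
(257 + A) - 86*(-2) = (257 - 184) - 86*(-2) = 73 + 172 = 245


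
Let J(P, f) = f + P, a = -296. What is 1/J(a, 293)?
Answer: -⅓ ≈ -0.33333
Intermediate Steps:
J(P, f) = P + f
1/J(a, 293) = 1/(-296 + 293) = 1/(-3) = -⅓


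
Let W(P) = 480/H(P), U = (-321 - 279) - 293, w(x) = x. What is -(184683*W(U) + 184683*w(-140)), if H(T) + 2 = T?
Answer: 4645885548/179 ≈ 2.5955e+7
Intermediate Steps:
U = -893 (U = -600 - 293 = -893)
H(T) = -2 + T
W(P) = 480/(-2 + P)
-(184683*W(U) + 184683*w(-140)) = -(-25855620 + 88647840/(-2 - 893)) = -184683/(1/(480/(-895) - 140)) = -184683/(1/(480*(-1/895) - 140)) = -184683/(1/(-96/179 - 140)) = -184683/(1/(-25156/179)) = -184683/(-179/25156) = -184683*(-25156/179) = 4645885548/179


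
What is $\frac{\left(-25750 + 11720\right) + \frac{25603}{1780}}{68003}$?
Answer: $- \frac{24947797}{121045340} \approx -0.2061$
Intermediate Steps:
$\frac{\left(-25750 + 11720\right) + \frac{25603}{1780}}{68003} = \left(-14030 + 25603 \cdot \frac{1}{1780}\right) \frac{1}{68003} = \left(-14030 + \frac{25603}{1780}\right) \frac{1}{68003} = \left(- \frac{24947797}{1780}\right) \frac{1}{68003} = - \frac{24947797}{121045340}$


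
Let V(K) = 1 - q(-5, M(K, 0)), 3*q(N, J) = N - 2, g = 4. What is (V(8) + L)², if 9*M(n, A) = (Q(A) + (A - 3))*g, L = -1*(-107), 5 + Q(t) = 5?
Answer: 109561/9 ≈ 12173.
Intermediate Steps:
Q(t) = 0 (Q(t) = -5 + 5 = 0)
L = 107
M(n, A) = -4/3 + 4*A/9 (M(n, A) = ((0 + (A - 3))*4)/9 = ((0 + (-3 + A))*4)/9 = ((-3 + A)*4)/9 = (-12 + 4*A)/9 = -4/3 + 4*A/9)
q(N, J) = -⅔ + N/3 (q(N, J) = (N - 2)/3 = (-2 + N)/3 = -⅔ + N/3)
V(K) = 10/3 (V(K) = 1 - (-⅔ + (⅓)*(-5)) = 1 - (-⅔ - 5/3) = 1 - 1*(-7/3) = 1 + 7/3 = 10/3)
(V(8) + L)² = (10/3 + 107)² = (331/3)² = 109561/9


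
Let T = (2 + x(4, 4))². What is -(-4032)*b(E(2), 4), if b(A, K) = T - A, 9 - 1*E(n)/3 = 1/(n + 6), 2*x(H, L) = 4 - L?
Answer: -91224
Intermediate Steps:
x(H, L) = 2 - L/2 (x(H, L) = (4 - L)/2 = 2 - L/2)
T = 4 (T = (2 + (2 - ½*4))² = (2 + (2 - 2))² = (2 + 0)² = 2² = 4)
E(n) = 27 - 3/(6 + n) (E(n) = 27 - 3/(n + 6) = 27 - 3/(6 + n))
b(A, K) = 4 - A
-(-4032)*b(E(2), 4) = -(-4032)*(4 - 3*(53 + 9*2)/(6 + 2)) = -(-4032)*(4 - 3*(53 + 18)/8) = -(-4032)*(4 - 3*71/8) = -(-4032)*(4 - 1*213/8) = -(-4032)*(4 - 213/8) = -(-4032)*(-181)/8 = -1008*181/2 = -91224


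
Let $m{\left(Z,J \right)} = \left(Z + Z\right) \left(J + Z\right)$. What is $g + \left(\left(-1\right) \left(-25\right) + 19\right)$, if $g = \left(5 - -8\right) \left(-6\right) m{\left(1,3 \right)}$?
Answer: $-580$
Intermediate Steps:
$m{\left(Z,J \right)} = 2 Z \left(J + Z\right)$
$g = -624$ ($g = \left(5 - -8\right) \left(-6\right) 2 \cdot 1 \left(3 + 1\right) = \left(5 + 8\right) \left(-6\right) 2 \cdot 1 \cdot 4 = 13 \left(-6\right) 8 = \left(-78\right) 8 = -624$)
$g + \left(\left(-1\right) \left(-25\right) + 19\right) = -624 + \left(\left(-1\right) \left(-25\right) + 19\right) = -624 + \left(25 + 19\right) = -624 + 44 = -580$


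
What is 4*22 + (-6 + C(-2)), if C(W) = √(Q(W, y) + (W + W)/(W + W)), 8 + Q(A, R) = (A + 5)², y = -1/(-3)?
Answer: 82 + √2 ≈ 83.414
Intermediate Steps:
y = ⅓ (y = -1*(-⅓) = ⅓ ≈ 0.33333)
Q(A, R) = -8 + (5 + A)² (Q(A, R) = -8 + (A + 5)² = -8 + (5 + A)²)
C(W) = √(-7 + (5 + W)²) (C(W) = √((-8 + (5 + W)²) + (W + W)/(W + W)) = √((-8 + (5 + W)²) + (2*W)/((2*W))) = √((-8 + (5 + W)²) + (2*W)*(1/(2*W))) = √((-8 + (5 + W)²) + 1) = √(-7 + (5 + W)²))
4*22 + (-6 + C(-2)) = 4*22 + (-6 + √(-7 + (5 - 2)²)) = 88 + (-6 + √(-7 + 3²)) = 88 + (-6 + √(-7 + 9)) = 88 + (-6 + √2) = 82 + √2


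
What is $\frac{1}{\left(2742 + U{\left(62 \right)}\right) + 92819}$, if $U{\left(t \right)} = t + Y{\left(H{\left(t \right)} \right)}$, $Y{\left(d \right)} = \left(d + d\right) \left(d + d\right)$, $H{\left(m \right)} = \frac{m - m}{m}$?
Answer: $\frac{1}{95623} \approx 1.0458 \cdot 10^{-5}$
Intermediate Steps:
$H{\left(m \right)} = 0$ ($H{\left(m \right)} = \frac{0}{m} = 0$)
$Y{\left(d \right)} = 4 d^{2}$ ($Y{\left(d \right)} = 2 d 2 d = 4 d^{2}$)
$U{\left(t \right)} = t$ ($U{\left(t \right)} = t + 4 \cdot 0^{2} = t + 4 \cdot 0 = t + 0 = t$)
$\frac{1}{\left(2742 + U{\left(62 \right)}\right) + 92819} = \frac{1}{\left(2742 + 62\right) + 92819} = \frac{1}{2804 + 92819} = \frac{1}{95623}$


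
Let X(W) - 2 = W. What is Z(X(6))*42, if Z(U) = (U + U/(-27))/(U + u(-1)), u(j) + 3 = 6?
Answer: 2912/99 ≈ 29.414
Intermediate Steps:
u(j) = 3 (u(j) = -3 + 6 = 3)
X(W) = 2 + W
Z(U) = 26*U/(27*(3 + U)) (Z(U) = (U + U/(-27))/(U + 3) = (U + U*(-1/27))/(3 + U) = (U - U/27)/(3 + U) = (26*U/27)/(3 + U) = 26*U/(27*(3 + U)))
Z(X(6))*42 = (26*(2 + 6)/(27*(3 + (2 + 6))))*42 = ((26/27)*8/(3 + 8))*42 = ((26/27)*8/11)*42 = ((26/27)*8*(1/11))*42 = (208/297)*42 = 2912/99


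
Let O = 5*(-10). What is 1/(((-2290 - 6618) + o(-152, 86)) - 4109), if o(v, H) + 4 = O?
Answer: -1/13071 ≈ -7.6505e-5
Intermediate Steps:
O = -50
o(v, H) = -54 (o(v, H) = -4 - 50 = -54)
1/(((-2290 - 6618) + o(-152, 86)) - 4109) = 1/(((-2290 - 6618) - 54) - 4109) = 1/((-8908 - 54) - 4109) = 1/(-8962 - 4109) = 1/(-13071) = -1/13071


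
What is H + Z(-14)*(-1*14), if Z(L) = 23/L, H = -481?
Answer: -458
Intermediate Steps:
H + Z(-14)*(-1*14) = -481 + (23/(-14))*(-1*14) = -481 + (23*(-1/14))*(-14) = -481 - 23/14*(-14) = -481 + 23 = -458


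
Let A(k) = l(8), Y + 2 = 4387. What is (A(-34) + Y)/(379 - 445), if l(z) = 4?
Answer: -133/2 ≈ -66.500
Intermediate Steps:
Y = 4385 (Y = -2 + 4387 = 4385)
A(k) = 4
(A(-34) + Y)/(379 - 445) = (4 + 4385)/(379 - 445) = 4389/(-66) = 4389*(-1/66) = -133/2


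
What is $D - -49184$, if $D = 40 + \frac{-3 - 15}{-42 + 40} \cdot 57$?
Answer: $49737$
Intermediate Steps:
$D = 553$ ($D = 40 + - \frac{18}{-2} \cdot 57 = 40 + \left(-18\right) \left(- \frac{1}{2}\right) 57 = 40 + 9 \cdot 57 = 40 + 513 = 553$)
$D - -49184 = 553 - -49184 = 553 + 49184 = 49737$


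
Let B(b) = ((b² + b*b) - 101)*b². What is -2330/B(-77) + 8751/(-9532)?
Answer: -610030380563/664449535596 ≈ -0.91810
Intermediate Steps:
B(b) = b²*(-101 + 2*b²) (B(b) = ((b² + b²) - 101)*b² = (2*b² - 101)*b² = (-101 + 2*b²)*b² = b²*(-101 + 2*b²))
-2330/B(-77) + 8751/(-9532) = -2330*1/(5929*(-101 + 2*(-77)²)) + 8751/(-9532) = -2330*1/(5929*(-101 + 2*5929)) + 8751*(-1/9532) = -2330*1/(5929*(-101 + 11858)) - 8751/9532 = -2330/(5929*11757) - 8751/9532 = -2330/69707253 - 8751/9532 = -610030380563/664449535596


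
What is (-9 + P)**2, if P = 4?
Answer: 25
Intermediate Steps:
(-9 + P)**2 = (-9 + 4)**2 = (-5)**2 = 25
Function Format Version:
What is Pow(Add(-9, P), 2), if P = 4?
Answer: 25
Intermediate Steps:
Pow(Add(-9, P), 2) = Pow(Add(-9, 4), 2) = Pow(-5, 2) = 25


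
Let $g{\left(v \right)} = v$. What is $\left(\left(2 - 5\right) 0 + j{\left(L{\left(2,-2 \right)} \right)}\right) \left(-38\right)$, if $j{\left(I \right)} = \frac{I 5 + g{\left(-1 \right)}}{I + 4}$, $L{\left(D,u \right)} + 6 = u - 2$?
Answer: $-323$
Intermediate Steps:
$L{\left(D,u \right)} = -8 + u$ ($L{\left(D,u \right)} = -6 + \left(u - 2\right) = -6 + \left(-2 + u\right) = -8 + u$)
$j{\left(I \right)} = \frac{-1 + 5 I}{4 + I}$ ($j{\left(I \right)} = \frac{I 5 - 1}{I + 4} = \frac{5 I - 1}{4 + I} = \frac{-1 + 5 I}{4 + I}$)
$\left(\left(2 - 5\right) 0 + j{\left(L{\left(2,-2 \right)} \right)}\right) \left(-38\right) = \left(\left(2 - 5\right) 0 + \frac{-1 + 5 \left(-8 - 2\right)}{4 - 10}\right) \left(-38\right) = \left(\left(-3\right) 0 + \frac{-1 + 5 \left(-10\right)}{4 - 10}\right) \left(-38\right) = \left(0 + \frac{-1 - 50}{-6}\right) \left(-38\right) = \left(0 - - \frac{17}{2}\right) \left(-38\right) = \left(0 + \frac{17}{2}\right) \left(-38\right) = \frac{17}{2} \left(-38\right) = -323$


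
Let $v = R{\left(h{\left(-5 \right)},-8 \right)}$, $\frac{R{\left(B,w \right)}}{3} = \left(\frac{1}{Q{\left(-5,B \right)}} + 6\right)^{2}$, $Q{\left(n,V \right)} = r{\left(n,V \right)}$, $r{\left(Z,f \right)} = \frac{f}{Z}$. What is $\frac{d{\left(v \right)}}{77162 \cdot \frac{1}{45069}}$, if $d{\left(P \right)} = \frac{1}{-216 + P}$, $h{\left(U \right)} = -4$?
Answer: $- \frac{120184}{11998691} \approx -0.010016$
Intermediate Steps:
$Q{\left(n,V \right)} = \frac{V}{n}$
$R{\left(B,w \right)} = 3 \left(6 - \frac{5}{B}\right)^{2}$ ($R{\left(B,w \right)} = 3 \left(\frac{1}{B \frac{1}{-5}} + 6\right)^{2} = 3 \left(\frac{1}{B \left(- \frac{1}{5}\right)} + 6\right)^{2} = 3 \left(\frac{1}{\left(- \frac{1}{5}\right) B} + 6\right)^{2} = 3 \left(- \frac{5}{B} + 6\right)^{2} = 3 \left(6 - \frac{5}{B}\right)^{2}$)
$v = \frac{2523}{16}$ ($v = \frac{3 \left(5 - -24\right)^{2}}{16} = 3 \cdot \frac{1}{16} \left(5 + 24\right)^{2} = 3 \cdot \frac{1}{16} \cdot 29^{2} = 3 \cdot \frac{1}{16} \cdot 841 = \frac{2523}{16} \approx 157.69$)
$\frac{d{\left(v \right)}}{77162 \cdot \frac{1}{45069}} = \frac{1}{\left(-216 + \frac{2523}{16}\right) \frac{77162}{45069}} = \frac{1}{\left(- \frac{933}{16}\right) 77162 \cdot \frac{1}{45069}} = - \frac{16}{933 \cdot \frac{77162}{45069}} = \left(- \frac{16}{933}\right) \frac{45069}{77162} = - \frac{120184}{11998691}$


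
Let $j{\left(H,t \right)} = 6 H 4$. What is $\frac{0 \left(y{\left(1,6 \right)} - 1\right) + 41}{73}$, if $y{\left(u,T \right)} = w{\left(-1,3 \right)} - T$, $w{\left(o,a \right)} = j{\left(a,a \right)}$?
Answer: $\frac{41}{73} \approx 0.56164$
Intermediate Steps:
$j{\left(H,t \right)} = 24 H$
$w{\left(o,a \right)} = 24 a$
$y{\left(u,T \right)} = 72 - T$ ($y{\left(u,T \right)} = 24 \cdot 3 - T = 72 - T$)
$\frac{0 \left(y{\left(1,6 \right)} - 1\right) + 41}{73} = \frac{0 \left(\left(72 - 6\right) - 1\right) + 41}{73} = \frac{0 \left(66 - 1\right) + 41}{73} = \frac{0 \cdot 65 + 41}{73} = \frac{0 + 41}{73} = \frac{1}{73} \cdot 41 = \frac{41}{73}$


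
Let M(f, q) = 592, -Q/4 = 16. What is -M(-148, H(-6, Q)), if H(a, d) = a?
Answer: -592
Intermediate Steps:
Q = -64 (Q = -4*16 = -64)
-M(-148, H(-6, Q)) = -1*592 = -592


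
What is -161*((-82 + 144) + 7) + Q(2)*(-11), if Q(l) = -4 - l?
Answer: -11043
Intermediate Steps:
-161*((-82 + 144) + 7) + Q(2)*(-11) = -161*((-82 + 144) + 7) + (-4 - 1*2)*(-11) = -161*(62 + 7) + (-4 - 2)*(-11) = -161*69 - 6*(-11) = -11109 + 66 = -11043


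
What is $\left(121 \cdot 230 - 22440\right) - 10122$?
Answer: $-4732$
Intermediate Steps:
$\left(121 \cdot 230 - 22440\right) - 10122 = \left(27830 - 22440\right) - 10122 = 5390 - 10122 = -4732$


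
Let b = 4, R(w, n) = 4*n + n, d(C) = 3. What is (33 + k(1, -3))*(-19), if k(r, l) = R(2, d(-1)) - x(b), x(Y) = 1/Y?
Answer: -3629/4 ≈ -907.25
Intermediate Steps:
R(w, n) = 5*n
k(r, l) = 59/4 (k(r, l) = 5*3 - 1/4 = 15 - 1*¼ = 15 - ¼ = 59/4)
(33 + k(1, -3))*(-19) = (33 + 59/4)*(-19) = (191/4)*(-19) = -3629/4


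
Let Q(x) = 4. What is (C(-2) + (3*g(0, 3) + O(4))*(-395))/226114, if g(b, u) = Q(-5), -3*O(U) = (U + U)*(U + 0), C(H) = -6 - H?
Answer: -796/339171 ≈ -0.0023469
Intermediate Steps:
O(U) = -2*U**2/3 (O(U) = -(U + U)*(U + 0)/3 = -2*U*U/3 = -2*U**2/3)
g(b, u) = 4
(C(-2) + (3*g(0, 3) + O(4))*(-395))/226114 = ((-6 - 1*(-2)) + (3*4 - 2/3*4**2)*(-395))/226114 = ((-6 + 2) + (12 - 2/3*16)*(-395))*(1/226114) = (-4 + (12 - 32/3)*(-395))*(1/226114) = (-4 + (4/3)*(-395))*(1/226114) = (-4 - 1580/3)*(1/226114) = -1592/3*1/226114 = -796/339171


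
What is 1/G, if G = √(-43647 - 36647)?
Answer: -I*√80294/80294 ≈ -0.0035291*I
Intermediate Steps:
G = I*√80294 (G = √(-80294) = I*√80294 ≈ 283.36*I)
1/G = 1/(I*√80294) = -I*√80294/80294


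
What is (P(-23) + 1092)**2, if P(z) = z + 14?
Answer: 1172889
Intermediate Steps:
P(z) = 14 + z
(P(-23) + 1092)**2 = ((14 - 23) + 1092)**2 = (-9 + 1092)**2 = 1083**2 = 1172889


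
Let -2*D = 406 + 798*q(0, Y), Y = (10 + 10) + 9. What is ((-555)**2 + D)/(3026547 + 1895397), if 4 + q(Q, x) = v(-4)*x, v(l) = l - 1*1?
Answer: 367273/4921944 ≈ 0.074620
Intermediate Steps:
v(l) = -1 + l (v(l) = l - 1 = -1 + l)
Y = 29 (Y = 20 + 9 = 29)
q(Q, x) = -4 - 5*x (q(Q, x) = -4 + (-1 - 4)*x = -4 - 5*x)
D = 59248 (D = -(406 + 798*(-4 - 5*29))/2 = -(406 + 798*(-4 - 145))/2 = -(406 + 798*(-149))/2 = -(406 - 118902)/2 = -1/2*(-118496) = 59248)
((-555)**2 + D)/(3026547 + 1895397) = ((-555)**2 + 59248)/(3026547 + 1895397) = (308025 + 59248)/4921944 = 367273*(1/4921944) = 367273/4921944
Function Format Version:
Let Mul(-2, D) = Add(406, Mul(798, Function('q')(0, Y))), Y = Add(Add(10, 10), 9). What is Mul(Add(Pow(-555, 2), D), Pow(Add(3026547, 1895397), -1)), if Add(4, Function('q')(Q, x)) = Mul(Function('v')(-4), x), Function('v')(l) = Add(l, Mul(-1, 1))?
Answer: Rational(367273, 4921944) ≈ 0.074620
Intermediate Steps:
Function('v')(l) = Add(-1, l) (Function('v')(l) = Add(l, -1) = Add(-1, l))
Y = 29 (Y = Add(20, 9) = 29)
Function('q')(Q, x) = Add(-4, Mul(-5, x)) (Function('q')(Q, x) = Add(-4, Mul(Add(-1, -4), x)) = Add(-4, Mul(-5, x)))
D = 59248 (D = Mul(Rational(-1, 2), Add(406, Mul(798, Add(-4, Mul(-5, 29))))) = Mul(Rational(-1, 2), Add(406, Mul(798, Add(-4, -145)))) = Mul(Rational(-1, 2), Add(406, Mul(798, -149))) = Mul(Rational(-1, 2), Add(406, -118902)) = Mul(Rational(-1, 2), -118496) = 59248)
Mul(Add(Pow(-555, 2), D), Pow(Add(3026547, 1895397), -1)) = Mul(Add(Pow(-555, 2), 59248), Pow(Add(3026547, 1895397), -1)) = Mul(Add(308025, 59248), Pow(4921944, -1)) = Mul(367273, Rational(1, 4921944)) = Rational(367273, 4921944)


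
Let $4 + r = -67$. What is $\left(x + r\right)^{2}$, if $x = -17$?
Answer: $7744$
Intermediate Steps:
$r = -71$ ($r = -4 - 67 = -71$)
$\left(x + r\right)^{2} = \left(-17 - 71\right)^{2} = \left(-88\right)^{2} = 7744$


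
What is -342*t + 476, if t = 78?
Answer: -26200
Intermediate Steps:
-342*t + 476 = -342*78 + 476 = -26676 + 476 = -26200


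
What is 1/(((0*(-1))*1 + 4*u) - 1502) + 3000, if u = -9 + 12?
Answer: 4469999/1490 ≈ 3000.0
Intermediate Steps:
u = 3
1/(((0*(-1))*1 + 4*u) - 1502) + 3000 = 1/(((0*(-1))*1 + 4*3) - 1502) + 3000 = 1/((0*1 + 12) - 1502) + 3000 = 1/((0 + 12) - 1502) + 3000 = 1/(12 - 1502) + 3000 = 1/(-1490) + 3000 = -1/1490 + 3000 = 4469999/1490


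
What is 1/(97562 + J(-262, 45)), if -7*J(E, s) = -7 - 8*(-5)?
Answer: 7/682901 ≈ 1.0250e-5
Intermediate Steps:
J(E, s) = -33/7 (J(E, s) = -(-7 - 8*(-5))/7 = -(-7 + 40)/7 = -⅐*33 = -33/7)
1/(97562 + J(-262, 45)) = 1/(97562 - 33/7) = 1/(682901/7) = 7/682901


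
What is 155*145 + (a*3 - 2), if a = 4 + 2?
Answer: 22491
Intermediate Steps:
a = 6
155*145 + (a*3 - 2) = 155*145 + (6*3 - 2) = 22475 + (18 - 2) = 22475 + 16 = 22491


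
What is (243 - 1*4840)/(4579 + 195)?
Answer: -4597/4774 ≈ -0.96292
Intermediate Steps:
(243 - 1*4840)/(4579 + 195) = (243 - 4840)/4774 = -4597*1/4774 = -4597/4774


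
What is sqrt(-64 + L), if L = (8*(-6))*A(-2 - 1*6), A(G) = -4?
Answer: 8*sqrt(2) ≈ 11.314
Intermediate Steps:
L = 192 (L = (8*(-6))*(-4) = -48*(-4) = 192)
sqrt(-64 + L) = sqrt(-64 + 192) = sqrt(128) = 8*sqrt(2)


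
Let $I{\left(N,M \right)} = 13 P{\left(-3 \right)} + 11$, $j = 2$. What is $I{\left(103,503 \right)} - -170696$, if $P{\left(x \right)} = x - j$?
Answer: $170642$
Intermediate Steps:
$P{\left(x \right)} = -2 + x$ ($P{\left(x \right)} = x - 2 = -2 + x$)
$I{\left(N,M \right)} = -54$ ($I{\left(N,M \right)} = 13 \left(-2 - 3\right) + 11 = 13 \left(-5\right) + 11 = -65 + 11 = -54$)
$I{\left(103,503 \right)} - -170696 = -54 - -170696 = -54 + 170696 = 170642$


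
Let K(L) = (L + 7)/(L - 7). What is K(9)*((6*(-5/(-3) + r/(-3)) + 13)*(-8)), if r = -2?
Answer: -1728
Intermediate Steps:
K(L) = (7 + L)/(-7 + L)
K(9)*((6*(-5/(-3) + r/(-3)) + 13)*(-8)) = ((7 + 9)/(-7 + 9))*((6*(-5/(-3) - 2/(-3)) + 13)*(-8)) = (16/2)*((6*(-5*(-⅓) - 2*(-⅓)) + 13)*(-8)) = ((½)*16)*((6*(5/3 + ⅔) + 13)*(-8)) = 8*((6*(7/3) + 13)*(-8)) = 8*((14 + 13)*(-8)) = 8*(27*(-8)) = 8*(-216) = -1728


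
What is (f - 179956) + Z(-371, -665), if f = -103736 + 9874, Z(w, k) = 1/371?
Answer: -101586477/371 ≈ -2.7382e+5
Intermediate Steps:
Z(w, k) = 1/371
f = -93862
(f - 179956) + Z(-371, -665) = (-93862 - 179956) + 1/371 = -273818 + 1/371 = -101586477/371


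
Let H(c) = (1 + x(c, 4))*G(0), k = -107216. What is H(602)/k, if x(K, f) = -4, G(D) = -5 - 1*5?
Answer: -15/53608 ≈ -0.00027981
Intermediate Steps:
G(D) = -10 (G(D) = -5 - 5 = -10)
H(c) = 30 (H(c) = (1 - 4)*(-10) = -3*(-10) = 30)
H(602)/k = 30/(-107216) = 30*(-1/107216) = -15/53608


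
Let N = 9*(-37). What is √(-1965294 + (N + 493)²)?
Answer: I*√1939694 ≈ 1392.7*I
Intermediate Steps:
N = -333
√(-1965294 + (N + 493)²) = √(-1965294 + (-333 + 493)²) = √(-1965294 + 160²) = √(-1965294 + 25600) = √(-1939694) = I*√1939694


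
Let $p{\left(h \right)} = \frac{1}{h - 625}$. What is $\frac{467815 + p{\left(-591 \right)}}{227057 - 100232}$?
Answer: $\frac{189621013}{51406400} \approx 3.6887$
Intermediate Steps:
$p{\left(h \right)} = \frac{1}{-625 + h}$
$\frac{467815 + p{\left(-591 \right)}}{227057 - 100232} = \frac{467815 + \frac{1}{-625 - 591}}{227057 - 100232} = \frac{467815 + \frac{1}{-1216}}{126825} = \left(467815 - \frac{1}{1216}\right) \frac{1}{126825} = \frac{568863039}{1216} \cdot \frac{1}{126825} = \frac{189621013}{51406400}$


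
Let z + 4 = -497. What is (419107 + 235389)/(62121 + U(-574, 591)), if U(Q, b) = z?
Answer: 163624/15405 ≈ 10.621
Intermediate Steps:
z = -501 (z = -4 - 497 = -501)
U(Q, b) = -501
(419107 + 235389)/(62121 + U(-574, 591)) = (419107 + 235389)/(62121 - 501) = 654496/61620 = 654496*(1/61620) = 163624/15405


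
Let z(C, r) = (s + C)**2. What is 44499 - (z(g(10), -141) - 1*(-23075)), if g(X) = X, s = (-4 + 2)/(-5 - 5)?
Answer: 532999/25 ≈ 21320.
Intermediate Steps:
s = 1/5 (s = -2/(-10) = -2*(-1/10) = 1/5 ≈ 0.20000)
z(C, r) = (1/5 + C)**2
44499 - (z(g(10), -141) - 1*(-23075)) = 44499 - ((1 + 5*10)**2/25 - 1*(-23075)) = 44499 - ((1 + 50)**2/25 + 23075) = 44499 - ((1/25)*51**2 + 23075) = 44499 - ((1/25)*2601 + 23075) = 44499 - (2601/25 + 23075) = 44499 - 1*579476/25 = 44499 - 579476/25 = 532999/25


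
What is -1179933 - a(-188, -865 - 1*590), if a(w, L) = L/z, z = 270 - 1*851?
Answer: -685542528/581 ≈ -1.1799e+6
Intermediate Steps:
z = -581 (z = 270 - 851 = -581)
a(w, L) = -L/581 (a(w, L) = L/(-581) = L*(-1/581) = -L/581)
-1179933 - a(-188, -865 - 1*590) = -1179933 - (-1)*(-865 - 1*590)/581 = -1179933 - (-1)*(-865 - 590)/581 = -1179933 - (-1)*(-1455)/581 = -1179933 - 1*1455/581 = -1179933 - 1455/581 = -685542528/581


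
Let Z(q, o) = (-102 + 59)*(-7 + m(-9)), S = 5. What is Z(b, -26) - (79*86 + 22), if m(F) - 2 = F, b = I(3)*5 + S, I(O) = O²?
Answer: -6214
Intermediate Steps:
b = 50 (b = 3²*5 + 5 = 9*5 + 5 = 45 + 5 = 50)
m(F) = 2 + F
Z(q, o) = 602 (Z(q, o) = (-102 + 59)*(-7 + (2 - 9)) = -43*(-7 - 7) = -43*(-14) = 602)
Z(b, -26) - (79*86 + 22) = 602 - (79*86 + 22) = 602 - (6794 + 22) = 602 - 1*6816 = 602 - 6816 = -6214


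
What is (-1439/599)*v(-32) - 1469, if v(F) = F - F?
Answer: -1469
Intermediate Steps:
v(F) = 0
(-1439/599)*v(-32) - 1469 = -1439/599*0 - 1469 = 0 - 1469 = -1469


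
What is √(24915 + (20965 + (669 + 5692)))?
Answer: √52241 ≈ 228.56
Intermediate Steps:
√(24915 + (20965 + (669 + 5692))) = √(24915 + (20965 + 6361)) = √(24915 + 27326) = √52241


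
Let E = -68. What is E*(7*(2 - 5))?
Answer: 1428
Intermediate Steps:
E*(7*(2 - 5)) = -476*(2 - 5) = -476*(-3) = -68*(-21) = 1428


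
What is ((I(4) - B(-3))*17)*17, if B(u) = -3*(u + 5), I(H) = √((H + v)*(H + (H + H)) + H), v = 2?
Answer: 1734 + 578*√19 ≈ 4253.4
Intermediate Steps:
I(H) = √(H + 3*H*(2 + H)) (I(H) = √((H + 2)*(H + (H + H)) + H) = √((2 + H)*(H + 2*H) + H) = √((2 + H)*(3*H) + H) = √(3*H*(2 + H) + H) = √(H + 3*H*(2 + H)))
B(u) = -15 - 3*u (B(u) = -3*(5 + u) = -15 - 3*u)
((I(4) - B(-3))*17)*17 = ((√(4*(7 + 3*4)) - (-15 - 3*(-3)))*17)*17 = ((√(4*(7 + 12)) - (-15 + 9))*17)*17 = ((√(4*19) - 1*(-6))*17)*17 = ((√76 + 6)*17)*17 = ((2*√19 + 6)*17)*17 = ((6 + 2*√19)*17)*17 = (102 + 34*√19)*17 = 1734 + 578*√19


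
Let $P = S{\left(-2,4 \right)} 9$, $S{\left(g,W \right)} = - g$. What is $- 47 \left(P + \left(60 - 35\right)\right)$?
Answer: $-2021$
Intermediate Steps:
$P = 18$ ($P = \left(-1\right) \left(-2\right) 9 = 2 \cdot 9 = 18$)
$- 47 \left(P + \left(60 - 35\right)\right) = - 47 \left(18 + \left(60 - 35\right)\right) = - 47 \left(18 + 25\right) = \left(-47\right) 43 = -2021$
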